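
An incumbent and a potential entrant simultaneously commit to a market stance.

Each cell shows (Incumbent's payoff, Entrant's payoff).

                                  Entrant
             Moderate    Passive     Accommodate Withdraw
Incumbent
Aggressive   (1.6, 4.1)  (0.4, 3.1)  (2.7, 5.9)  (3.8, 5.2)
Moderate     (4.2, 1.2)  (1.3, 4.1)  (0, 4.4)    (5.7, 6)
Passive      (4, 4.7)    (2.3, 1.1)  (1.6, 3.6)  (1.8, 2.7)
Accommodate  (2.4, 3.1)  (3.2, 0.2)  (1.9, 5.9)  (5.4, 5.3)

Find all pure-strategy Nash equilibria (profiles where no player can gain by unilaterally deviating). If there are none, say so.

Incumbent against Moderate: payoffs 1.6, 4.2, 4, 2.4 → best response Moderate.
Incumbent against Passive: payoffs 0.4, 1.3, 2.3, 3.2 → best response Accommodate.
Incumbent against Accommodate: payoffs 2.7, 0, 1.6, 1.9 → best response Aggressive.
Incumbent against Withdraw: payoffs 3.8, 5.7, 1.8, 5.4 → best response Moderate.
Entrant against Aggressive: payoffs 4.1, 3.1, 5.9, 5.2 → best response Accommodate.
Entrant against Moderate: payoffs 1.2, 4.1, 4.4, 6 → best response Withdraw.
Entrant against Passive: payoffs 4.7, 1.1, 3.6, 2.7 → best response Moderate.
Entrant against Accommodate: payoffs 3.1, 0.2, 5.9, 5.3 → best response Accommodate.
Mutual best responses: (Aggressive, Accommodate); (Moderate, Withdraw).

Pure-strategy Nash equilibria: (Aggressive, Accommodate), (Moderate, Withdraw)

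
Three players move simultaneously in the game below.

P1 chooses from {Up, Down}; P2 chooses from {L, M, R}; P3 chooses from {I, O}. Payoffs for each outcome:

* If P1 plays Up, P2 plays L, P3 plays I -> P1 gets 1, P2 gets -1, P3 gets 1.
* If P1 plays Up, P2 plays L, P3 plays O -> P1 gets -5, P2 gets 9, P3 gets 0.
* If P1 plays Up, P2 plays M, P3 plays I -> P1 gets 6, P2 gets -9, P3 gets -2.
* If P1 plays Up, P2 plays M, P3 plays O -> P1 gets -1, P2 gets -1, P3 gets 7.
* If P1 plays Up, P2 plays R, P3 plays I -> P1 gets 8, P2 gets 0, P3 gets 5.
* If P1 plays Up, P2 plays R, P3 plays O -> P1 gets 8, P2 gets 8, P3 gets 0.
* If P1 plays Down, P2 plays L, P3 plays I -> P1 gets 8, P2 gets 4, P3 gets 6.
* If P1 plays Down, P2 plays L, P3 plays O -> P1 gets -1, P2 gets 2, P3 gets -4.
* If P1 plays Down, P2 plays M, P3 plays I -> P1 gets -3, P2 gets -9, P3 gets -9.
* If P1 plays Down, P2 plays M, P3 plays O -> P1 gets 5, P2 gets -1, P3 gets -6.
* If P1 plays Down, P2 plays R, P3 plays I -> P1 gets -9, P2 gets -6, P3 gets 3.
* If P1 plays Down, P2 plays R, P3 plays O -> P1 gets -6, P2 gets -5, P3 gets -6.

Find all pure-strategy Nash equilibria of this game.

P1 against (L, I): payoffs 1, 8 → best response Down.
P1 against (L, O): payoffs -5, -1 → best response Down.
P1 against (M, I): payoffs 6, -3 → best response Up.
P1 against (M, O): payoffs -1, 5 → best response Down.
P1 against (R, I): payoffs 8, -9 → best response Up.
P1 against (R, O): payoffs 8, -6 → best response Up.
P2 against (Up, I): payoffs -1, -9, 0 → best response R.
P2 against (Up, O): payoffs 9, -1, 8 → best response L.
P2 against (Down, I): payoffs 4, -9, -6 → best response L.
P2 against (Down, O): payoffs 2, -1, -5 → best response L.
P3 against (Up, L): payoffs 1, 0 → best response I.
P3 against (Up, M): payoffs -2, 7 → best response O.
P3 against (Up, R): payoffs 5, 0 → best response I.
P3 against (Down, L): payoffs 6, -4 → best response I.
P3 against (Down, M): payoffs -9, -6 → best response O.
P3 against (Down, R): payoffs 3, -6 → best response I.
Mutual best responses: (Up, R, I); (Down, L, I).

Pure-strategy Nash equilibria: (Up, R, I); (Down, L, I)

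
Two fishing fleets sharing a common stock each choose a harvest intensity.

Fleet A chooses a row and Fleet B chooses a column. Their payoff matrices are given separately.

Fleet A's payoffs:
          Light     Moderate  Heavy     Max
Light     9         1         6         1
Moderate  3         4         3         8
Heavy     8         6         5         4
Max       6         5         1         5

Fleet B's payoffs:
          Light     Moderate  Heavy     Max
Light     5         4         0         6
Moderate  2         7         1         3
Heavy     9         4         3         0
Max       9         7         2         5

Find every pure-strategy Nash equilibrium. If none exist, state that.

There is no pure-strategy Nash equilibrium.

(Light, Light): Fleet B can switch to Max (5 → 6). Not NE.
(Light, Moderate): Fleet A can switch to Moderate (1 → 4). Not NE.
(Light, Heavy): Fleet B can switch to Light (0 → 5). Not NE.
(Light, Max): Fleet A can switch to Moderate (1 → 8). Not NE.
(Moderate, Light): Fleet A can switch to Light (3 → 9). Not NE.
(Moderate, Moderate): Fleet A can switch to Heavy (4 → 6). Not NE.
(Moderate, Heavy): Fleet A can switch to Light (3 → 6). Not NE.
(Moderate, Max): Fleet B can switch to Moderate (3 → 7). Not NE.
(Heavy, Light): Fleet A can switch to Light (8 → 9). Not NE.
(Heavy, Moderate): Fleet B can switch to Light (4 → 9). Not NE.
(Heavy, Heavy): Fleet A can switch to Light (5 → 6). Not NE.
(Heavy, Max): Fleet A can switch to Moderate (4 → 8). Not NE.
(The remaining 4 profiles each have a profitable deviation by the same check.)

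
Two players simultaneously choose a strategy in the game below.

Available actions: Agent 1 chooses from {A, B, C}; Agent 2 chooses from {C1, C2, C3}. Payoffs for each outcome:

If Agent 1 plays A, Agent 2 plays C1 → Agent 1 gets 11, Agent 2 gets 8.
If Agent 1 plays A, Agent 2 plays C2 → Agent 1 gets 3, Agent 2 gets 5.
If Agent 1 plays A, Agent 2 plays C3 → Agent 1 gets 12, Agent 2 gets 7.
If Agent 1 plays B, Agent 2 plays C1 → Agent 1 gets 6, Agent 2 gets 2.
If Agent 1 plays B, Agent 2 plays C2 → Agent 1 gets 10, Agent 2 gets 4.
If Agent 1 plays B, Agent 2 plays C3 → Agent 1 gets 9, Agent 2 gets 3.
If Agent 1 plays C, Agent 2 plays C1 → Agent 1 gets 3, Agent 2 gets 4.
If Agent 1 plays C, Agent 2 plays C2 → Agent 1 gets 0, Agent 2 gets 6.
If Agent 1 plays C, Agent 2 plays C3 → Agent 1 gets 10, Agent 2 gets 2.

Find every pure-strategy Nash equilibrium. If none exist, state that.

The pure Nash equilibria are (A, C1), (B, C2).

(A, C1): Agent 1 gets 11, best alternative 6; Agent 2 gets 8, best alternative 7. No profitable deviation — NE.
(A, C2): Agent 1 can switch to B (3 → 10). Not NE.
(A, C3): Agent 2 can switch to C1 (7 → 8). Not NE.
(B, C1): Agent 1 can switch to A (6 → 11). Not NE.
(B, C2): Agent 1 gets 10, best alternative 3; Agent 2 gets 4, best alternative 3. No profitable deviation — NE.
(B, C3): Agent 1 can switch to A (9 → 12). Not NE.
(C, C1): Agent 1 can switch to A (3 → 11). Not NE.
(C, C2): Agent 1 can switch to A (0 → 3). Not NE.
(C, C3): Agent 1 can switch to A (10 → 12). Not NE.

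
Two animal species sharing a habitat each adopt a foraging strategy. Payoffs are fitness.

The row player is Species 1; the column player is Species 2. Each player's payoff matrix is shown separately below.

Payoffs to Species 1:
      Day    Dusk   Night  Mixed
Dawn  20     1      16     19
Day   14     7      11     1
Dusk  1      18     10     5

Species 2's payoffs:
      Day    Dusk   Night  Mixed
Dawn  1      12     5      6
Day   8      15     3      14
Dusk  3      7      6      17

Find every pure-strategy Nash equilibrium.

Species 1 against Day: payoffs 20, 14, 1 → best response Dawn.
Species 1 against Dusk: payoffs 1, 7, 18 → best response Dusk.
Species 1 against Night: payoffs 16, 11, 10 → best response Dawn.
Species 1 against Mixed: payoffs 19, 1, 5 → best response Dawn.
Species 2 against Dawn: payoffs 1, 12, 5, 6 → best response Dusk.
Species 2 against Day: payoffs 8, 15, 3, 14 → best response Dusk.
Species 2 against Dusk: payoffs 3, 7, 6, 17 → best response Mixed.
No profile is a mutual best response for all players.

There is no pure-strategy Nash equilibrium.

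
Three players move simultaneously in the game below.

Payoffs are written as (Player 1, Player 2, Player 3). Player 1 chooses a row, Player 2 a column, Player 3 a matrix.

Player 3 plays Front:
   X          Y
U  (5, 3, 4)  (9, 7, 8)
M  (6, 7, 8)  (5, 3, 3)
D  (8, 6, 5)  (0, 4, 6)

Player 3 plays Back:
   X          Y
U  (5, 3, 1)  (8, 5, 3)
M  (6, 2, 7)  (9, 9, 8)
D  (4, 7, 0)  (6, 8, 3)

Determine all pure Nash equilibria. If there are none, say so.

Player 1 against (X, Front): payoffs 5, 6, 8 → best response D.
Player 1 against (X, Back): payoffs 5, 6, 4 → best response M.
Player 1 against (Y, Front): payoffs 9, 5, 0 → best response U.
Player 1 against (Y, Back): payoffs 8, 9, 6 → best response M.
Player 2 against (U, Front): payoffs 3, 7 → best response Y.
Player 2 against (U, Back): payoffs 3, 5 → best response Y.
Player 2 against (M, Front): payoffs 7, 3 → best response X.
Player 2 against (M, Back): payoffs 2, 9 → best response Y.
Player 2 against (D, Front): payoffs 6, 4 → best response X.
Player 2 against (D, Back): payoffs 7, 8 → best response Y.
Player 3 against (U, X): payoffs 4, 1 → best response Front.
Player 3 against (U, Y): payoffs 8, 3 → best response Front.
Player 3 against (M, X): payoffs 8, 7 → best response Front.
Player 3 against (M, Y): payoffs 3, 8 → best response Back.
Player 3 against (D, X): payoffs 5, 0 → best response Front.
Player 3 against (D, Y): payoffs 6, 3 → best response Front.
Mutual best responses: (U, Y, Front); (M, Y, Back); (D, X, Front).

The pure Nash equilibria are (U, Y, Front); (M, Y, Back); (D, X, Front).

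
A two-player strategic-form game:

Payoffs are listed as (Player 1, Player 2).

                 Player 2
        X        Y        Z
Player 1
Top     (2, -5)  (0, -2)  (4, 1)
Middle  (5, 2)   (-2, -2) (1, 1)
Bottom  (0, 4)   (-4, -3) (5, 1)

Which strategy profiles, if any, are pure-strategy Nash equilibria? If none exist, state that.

(Middle, X)

Player 1 against X: payoffs 2, 5, 0 → best response Middle.
Player 1 against Y: payoffs 0, -2, -4 → best response Top.
Player 1 against Z: payoffs 4, 1, 5 → best response Bottom.
Player 2 against Top: payoffs -5, -2, 1 → best response Z.
Player 2 against Middle: payoffs 2, -2, 1 → best response X.
Player 2 against Bottom: payoffs 4, -3, 1 → best response X.
Mutual best responses: (Middle, X).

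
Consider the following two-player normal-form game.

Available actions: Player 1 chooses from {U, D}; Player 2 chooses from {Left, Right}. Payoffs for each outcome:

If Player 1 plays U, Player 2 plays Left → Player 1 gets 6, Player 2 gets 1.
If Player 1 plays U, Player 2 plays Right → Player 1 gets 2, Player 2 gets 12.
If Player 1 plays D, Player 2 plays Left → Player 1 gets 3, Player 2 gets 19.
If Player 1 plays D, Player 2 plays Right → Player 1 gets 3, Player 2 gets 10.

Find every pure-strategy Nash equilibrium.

No pure-strategy Nash equilibrium.

Player 1 against Left: payoffs 6, 3 → best response U.
Player 1 against Right: payoffs 2, 3 → best response D.
Player 2 against U: payoffs 1, 12 → best response Right.
Player 2 against D: payoffs 19, 10 → best response Left.
No profile is a mutual best response for all players.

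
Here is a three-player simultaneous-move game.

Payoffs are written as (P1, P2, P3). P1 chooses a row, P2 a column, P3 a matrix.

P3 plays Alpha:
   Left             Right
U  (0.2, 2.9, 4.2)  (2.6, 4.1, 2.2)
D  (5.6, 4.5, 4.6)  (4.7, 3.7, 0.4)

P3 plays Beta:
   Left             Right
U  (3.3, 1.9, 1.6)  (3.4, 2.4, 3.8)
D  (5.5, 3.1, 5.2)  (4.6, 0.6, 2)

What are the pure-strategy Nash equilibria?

(U, Left, Alpha): P1 can switch to D (0.2 → 5.6). Not NE.
(U, Left, Beta): P1 can switch to D (3.3 → 5.5). Not NE.
(U, Right, Alpha): P1 can switch to D (2.6 → 4.7). Not NE.
(U, Right, Beta): P1 can switch to D (3.4 → 4.6). Not NE.
(D, Left, Alpha): P3 can switch to Beta (4.6 → 5.2). Not NE.
(D, Left, Beta): P1 gets 5.5, best alternative 3.3; P2 gets 3.1, best alternative 0.6; P3 gets 5.2, best alternative 4.6. No profitable deviation — NE.
(D, Right, Alpha): P2 can switch to Left (3.7 → 4.5). Not NE.
(D, Right, Beta): P2 can switch to Left (0.6 → 3.1). Not NE.

Pure NE: (D, Left, Beta)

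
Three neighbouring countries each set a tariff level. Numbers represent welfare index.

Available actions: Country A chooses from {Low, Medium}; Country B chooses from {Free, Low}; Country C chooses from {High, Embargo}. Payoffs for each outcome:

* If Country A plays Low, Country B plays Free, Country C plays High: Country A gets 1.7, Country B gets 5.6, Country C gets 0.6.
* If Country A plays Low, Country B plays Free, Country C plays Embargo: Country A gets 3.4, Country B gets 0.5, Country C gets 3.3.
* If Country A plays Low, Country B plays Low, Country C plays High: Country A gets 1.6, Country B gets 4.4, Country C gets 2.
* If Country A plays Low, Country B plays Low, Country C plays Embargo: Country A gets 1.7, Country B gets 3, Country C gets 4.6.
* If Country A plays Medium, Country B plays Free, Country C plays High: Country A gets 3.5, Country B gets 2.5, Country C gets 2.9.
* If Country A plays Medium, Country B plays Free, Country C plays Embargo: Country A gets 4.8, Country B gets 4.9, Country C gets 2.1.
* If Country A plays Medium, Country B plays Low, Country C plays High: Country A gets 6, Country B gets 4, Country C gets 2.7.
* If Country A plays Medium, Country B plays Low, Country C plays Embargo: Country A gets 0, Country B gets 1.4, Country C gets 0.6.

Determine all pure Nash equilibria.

(Low, Free, High): Country A can switch to Medium (1.7 → 3.5). Not NE.
(Low, Free, Embargo): Country A can switch to Medium (3.4 → 4.8). Not NE.
(Low, Low, High): Country A can switch to Medium (1.6 → 6). Not NE.
(Low, Low, Embargo): Country A gets 1.7, best alternative 0; Country B gets 3, best alternative 0.5; Country C gets 4.6, best alternative 2. No profitable deviation — NE.
(Medium, Free, High): Country B can switch to Low (2.5 → 4). Not NE.
(Medium, Free, Embargo): Country C can switch to High (2.1 → 2.9). Not NE.
(Medium, Low, High): Country A gets 6, best alternative 1.6; Country B gets 4, best alternative 2.5; Country C gets 2.7, best alternative 0.6. No profitable deviation — NE.
(Medium, Low, Embargo): Country A can switch to Low (0 → 1.7). Not NE.

The pure Nash equilibria are (Low, Low, Embargo) and (Medium, Low, High).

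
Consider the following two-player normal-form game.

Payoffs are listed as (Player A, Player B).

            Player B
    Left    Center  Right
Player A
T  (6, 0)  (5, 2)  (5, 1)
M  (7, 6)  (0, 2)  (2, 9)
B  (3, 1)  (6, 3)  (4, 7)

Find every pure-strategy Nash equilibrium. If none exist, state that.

Check each profile: it is a Nash equilibrium iff no player can strictly gain by switching unilaterally.
(T, Left): Player A can switch to M (6 → 7). Not NE.
(T, Center): Player A can switch to B (5 → 6). Not NE.
(T, Right): Player B can switch to Center (1 → 2). Not NE.
(M, Left): Player B can switch to Right (6 → 9). Not NE.
(M, Center): Player A can switch to T (0 → 5). Not NE.
(M, Right): Player A can switch to T (2 → 5). Not NE.
(The remaining 3 profiles each have a profitable deviation by the same check.)

This game has no pure Nash equilibrium.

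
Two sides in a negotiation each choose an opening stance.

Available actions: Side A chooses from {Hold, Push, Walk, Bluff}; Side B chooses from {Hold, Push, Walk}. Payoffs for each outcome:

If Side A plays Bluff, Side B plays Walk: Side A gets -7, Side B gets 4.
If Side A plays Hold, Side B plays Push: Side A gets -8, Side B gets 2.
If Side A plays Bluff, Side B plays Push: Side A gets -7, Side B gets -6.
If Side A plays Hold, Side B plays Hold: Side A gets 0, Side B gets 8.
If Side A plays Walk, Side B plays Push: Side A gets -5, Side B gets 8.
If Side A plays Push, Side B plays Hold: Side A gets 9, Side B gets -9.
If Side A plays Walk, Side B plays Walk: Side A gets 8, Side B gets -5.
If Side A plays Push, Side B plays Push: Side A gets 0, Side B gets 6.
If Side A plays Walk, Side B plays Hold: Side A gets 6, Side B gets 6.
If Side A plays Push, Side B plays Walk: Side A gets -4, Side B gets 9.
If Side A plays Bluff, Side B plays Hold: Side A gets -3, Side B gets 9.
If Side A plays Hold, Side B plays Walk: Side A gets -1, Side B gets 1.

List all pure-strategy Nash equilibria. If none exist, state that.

Mark each player's best response to every combination of opponents' strategies; a profile where every player is best-responding is a pure Nash equilibrium.
Side A against Hold: payoffs 0, 9, 6, -3 → best response Push.
Side A against Push: payoffs -8, 0, -5, -7 → best response Push.
Side A against Walk: payoffs -1, -4, 8, -7 → best response Walk.
Side B against Hold: payoffs 8, 2, 1 → best response Hold.
Side B against Push: payoffs -9, 6, 9 → best response Walk.
Side B against Walk: payoffs 6, 8, -5 → best response Push.
Side B against Bluff: payoffs 9, -6, 4 → best response Hold.
No profile is a mutual best response for all players.

none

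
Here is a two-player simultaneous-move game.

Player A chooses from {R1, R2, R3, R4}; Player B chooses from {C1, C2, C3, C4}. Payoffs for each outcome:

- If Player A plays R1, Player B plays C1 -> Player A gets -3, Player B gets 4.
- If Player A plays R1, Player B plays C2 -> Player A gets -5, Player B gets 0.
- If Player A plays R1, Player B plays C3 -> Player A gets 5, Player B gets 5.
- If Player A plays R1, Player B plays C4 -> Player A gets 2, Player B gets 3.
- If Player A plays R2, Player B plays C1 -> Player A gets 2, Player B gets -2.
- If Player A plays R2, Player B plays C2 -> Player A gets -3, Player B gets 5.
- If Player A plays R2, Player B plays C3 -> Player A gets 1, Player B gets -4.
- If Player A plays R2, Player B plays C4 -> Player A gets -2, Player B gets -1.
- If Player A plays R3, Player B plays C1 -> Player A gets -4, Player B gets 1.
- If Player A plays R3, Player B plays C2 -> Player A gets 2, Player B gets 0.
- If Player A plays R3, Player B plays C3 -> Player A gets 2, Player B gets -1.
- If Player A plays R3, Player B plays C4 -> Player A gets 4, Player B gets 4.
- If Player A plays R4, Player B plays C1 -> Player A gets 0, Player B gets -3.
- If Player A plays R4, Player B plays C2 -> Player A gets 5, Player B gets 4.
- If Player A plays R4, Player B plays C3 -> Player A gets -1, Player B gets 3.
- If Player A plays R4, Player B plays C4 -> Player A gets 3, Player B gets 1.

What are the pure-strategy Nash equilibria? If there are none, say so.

(R1, C3) and (R3, C4) and (R4, C2)

For each strategy profile, look for a profitable unilateral deviation.
(R1, C1): Player A can switch to R2 (-3 → 2). Not NE.
(R1, C2): Player A can switch to R2 (-5 → -3). Not NE.
(R1, C3): Player A gets 5, best alternative 2; Player B gets 5, best alternative 4. No profitable deviation — NE.
(R1, C4): Player A can switch to R3 (2 → 4). Not NE.
(R2, C1): Player B can switch to C2 (-2 → 5). Not NE.
(R2, C2): Player A can switch to R3 (-3 → 2). Not NE.
(R2, C3): Player A can switch to R1 (1 → 5). Not NE.
(R3, C4): Player A gets 4, best alternative 3; Player B gets 4, best alternative 1. No profitable deviation — NE.
(R4, C2): Player A gets 5, best alternative 2; Player B gets 4, best alternative 3. No profitable deviation — NE.
(The remaining 7 profiles each have a profitable deviation by the same check.)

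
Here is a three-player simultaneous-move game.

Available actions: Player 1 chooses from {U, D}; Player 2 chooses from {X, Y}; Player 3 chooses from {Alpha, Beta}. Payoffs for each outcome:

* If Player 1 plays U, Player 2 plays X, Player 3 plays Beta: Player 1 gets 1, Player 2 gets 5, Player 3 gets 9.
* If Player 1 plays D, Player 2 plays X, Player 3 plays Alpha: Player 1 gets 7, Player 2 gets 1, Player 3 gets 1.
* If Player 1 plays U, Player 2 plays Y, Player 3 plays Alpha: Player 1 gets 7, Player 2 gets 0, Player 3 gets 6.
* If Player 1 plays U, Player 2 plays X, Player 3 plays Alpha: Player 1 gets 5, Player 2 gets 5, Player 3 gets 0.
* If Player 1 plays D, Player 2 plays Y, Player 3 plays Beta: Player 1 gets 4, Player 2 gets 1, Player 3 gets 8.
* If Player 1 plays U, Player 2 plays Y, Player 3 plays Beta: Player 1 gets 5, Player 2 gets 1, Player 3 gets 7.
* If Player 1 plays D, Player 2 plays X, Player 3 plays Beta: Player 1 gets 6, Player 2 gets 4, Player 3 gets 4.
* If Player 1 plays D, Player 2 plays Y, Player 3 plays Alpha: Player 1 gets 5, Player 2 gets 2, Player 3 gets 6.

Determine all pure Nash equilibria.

Pure NE: (D, X, Beta)

Player 1 against (X, Alpha): payoffs 5, 7 → best response D.
Player 1 against (X, Beta): payoffs 1, 6 → best response D.
Player 1 against (Y, Alpha): payoffs 7, 5 → best response U.
Player 1 against (Y, Beta): payoffs 5, 4 → best response U.
Player 2 against (U, Alpha): payoffs 5, 0 → best response X.
Player 2 against (U, Beta): payoffs 5, 1 → best response X.
Player 2 against (D, Alpha): payoffs 1, 2 → best response Y.
Player 2 against (D, Beta): payoffs 4, 1 → best response X.
Player 3 against (U, X): payoffs 0, 9 → best response Beta.
Player 3 against (U, Y): payoffs 6, 7 → best response Beta.
Player 3 against (D, X): payoffs 1, 4 → best response Beta.
Player 3 against (D, Y): payoffs 6, 8 → best response Beta.
Mutual best responses: (D, X, Beta).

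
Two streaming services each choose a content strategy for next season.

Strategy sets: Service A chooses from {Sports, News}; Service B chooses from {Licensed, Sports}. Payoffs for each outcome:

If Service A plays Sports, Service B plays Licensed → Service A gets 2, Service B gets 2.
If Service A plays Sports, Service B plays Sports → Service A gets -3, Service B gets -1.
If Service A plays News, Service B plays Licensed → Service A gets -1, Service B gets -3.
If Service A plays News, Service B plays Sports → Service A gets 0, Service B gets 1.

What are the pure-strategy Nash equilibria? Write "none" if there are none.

(Sports, Licensed): Service A gets 2, best alternative -1; Service B gets 2, best alternative -1. No profitable deviation — NE.
(Sports, Sports): Service A can switch to News (-3 → 0). Not NE.
(News, Licensed): Service A can switch to Sports (-1 → 2). Not NE.
(News, Sports): Service A gets 0, best alternative -3; Service B gets 1, best alternative -3. No profitable deviation — NE.

Pure-strategy Nash equilibria: (Sports, Licensed) and (News, Sports)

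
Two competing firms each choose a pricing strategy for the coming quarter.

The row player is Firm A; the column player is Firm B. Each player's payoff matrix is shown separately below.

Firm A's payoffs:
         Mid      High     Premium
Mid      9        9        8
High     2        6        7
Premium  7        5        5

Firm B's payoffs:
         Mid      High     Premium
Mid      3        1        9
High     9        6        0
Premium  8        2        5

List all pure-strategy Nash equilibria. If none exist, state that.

(Mid, Premium)

(Mid, Mid): Firm B can switch to Premium (3 → 9). Not NE.
(Mid, High): Firm B can switch to Mid (1 → 3). Not NE.
(Mid, Premium): Firm A gets 8, best alternative 7; Firm B gets 9, best alternative 3. No profitable deviation — NE.
(High, Mid): Firm A can switch to Mid (2 → 9). Not NE.
(High, High): Firm A can switch to Mid (6 → 9). Not NE.
(High, Premium): Firm A can switch to Mid (7 → 8). Not NE.
(Premium, Mid): Firm A can switch to Mid (7 → 9). Not NE.
(Premium, High): Firm A can switch to Mid (5 → 9). Not NE.
(Premium, Premium): Firm A can switch to Mid (5 → 8). Not NE.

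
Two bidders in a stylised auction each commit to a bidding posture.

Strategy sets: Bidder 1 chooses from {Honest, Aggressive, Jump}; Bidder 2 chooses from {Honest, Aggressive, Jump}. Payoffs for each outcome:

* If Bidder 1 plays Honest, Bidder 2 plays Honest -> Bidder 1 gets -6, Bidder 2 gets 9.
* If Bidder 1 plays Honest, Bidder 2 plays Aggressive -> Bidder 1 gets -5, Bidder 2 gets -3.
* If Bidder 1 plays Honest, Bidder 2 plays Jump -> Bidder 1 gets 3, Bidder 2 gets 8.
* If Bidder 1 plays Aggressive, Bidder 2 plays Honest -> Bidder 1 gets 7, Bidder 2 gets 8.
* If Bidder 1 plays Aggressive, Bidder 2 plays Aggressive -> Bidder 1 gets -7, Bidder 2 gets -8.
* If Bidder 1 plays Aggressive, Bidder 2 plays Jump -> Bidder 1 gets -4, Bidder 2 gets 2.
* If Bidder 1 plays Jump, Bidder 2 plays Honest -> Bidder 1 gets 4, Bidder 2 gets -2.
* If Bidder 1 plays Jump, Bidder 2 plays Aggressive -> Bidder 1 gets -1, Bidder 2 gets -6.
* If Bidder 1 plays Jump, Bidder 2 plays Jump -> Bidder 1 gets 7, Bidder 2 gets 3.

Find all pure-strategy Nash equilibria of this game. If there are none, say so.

Bidder 1 against Honest: payoffs -6, 7, 4 → best response Aggressive.
Bidder 1 against Aggressive: payoffs -5, -7, -1 → best response Jump.
Bidder 1 against Jump: payoffs 3, -4, 7 → best response Jump.
Bidder 2 against Honest: payoffs 9, -3, 8 → best response Honest.
Bidder 2 against Aggressive: payoffs 8, -8, 2 → best response Honest.
Bidder 2 against Jump: payoffs -2, -6, 3 → best response Jump.
Mutual best responses: (Aggressive, Honest); (Jump, Jump).

Pure-strategy Nash equilibria: (Aggressive, Honest), (Jump, Jump)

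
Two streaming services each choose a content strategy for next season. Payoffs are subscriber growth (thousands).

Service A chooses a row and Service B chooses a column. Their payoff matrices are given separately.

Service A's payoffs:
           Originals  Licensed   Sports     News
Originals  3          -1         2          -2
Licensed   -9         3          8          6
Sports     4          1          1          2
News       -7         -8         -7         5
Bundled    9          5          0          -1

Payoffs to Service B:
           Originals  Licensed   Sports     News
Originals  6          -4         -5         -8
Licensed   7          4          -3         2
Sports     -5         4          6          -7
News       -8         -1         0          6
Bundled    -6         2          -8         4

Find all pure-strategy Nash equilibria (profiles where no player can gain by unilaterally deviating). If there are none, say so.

No pure-strategy Nash equilibrium.

(Originals, Originals): Service A can switch to Sports (3 → 4). Not NE.
(Originals, Licensed): Service A can switch to Licensed (-1 → 3). Not NE.
(Originals, Sports): Service A can switch to Licensed (2 → 8). Not NE.
(Originals, News): Service A can switch to Licensed (-2 → 6). Not NE.
(Licensed, Originals): Service A can switch to Originals (-9 → 3). Not NE.
(Licensed, Licensed): Service A can switch to Bundled (3 → 5). Not NE.
(Licensed, Sports): Service B can switch to Originals (-3 → 7). Not NE.
(Licensed, News): Service B can switch to Originals (2 → 7). Not NE.
(The remaining 12 profiles each have a profitable deviation by the same check.)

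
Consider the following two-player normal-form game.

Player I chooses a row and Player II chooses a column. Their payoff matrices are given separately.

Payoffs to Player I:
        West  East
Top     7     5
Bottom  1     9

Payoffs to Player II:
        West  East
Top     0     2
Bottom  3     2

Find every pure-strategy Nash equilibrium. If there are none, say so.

This game has no pure Nash equilibrium.

For each player, find the best response to each opponent profile; mutual best responses are the pure NE.
Player I against West: payoffs 7, 1 → best response Top.
Player I against East: payoffs 5, 9 → best response Bottom.
Player II against Top: payoffs 0, 2 → best response East.
Player II against Bottom: payoffs 3, 2 → best response West.
No profile is a mutual best response for all players.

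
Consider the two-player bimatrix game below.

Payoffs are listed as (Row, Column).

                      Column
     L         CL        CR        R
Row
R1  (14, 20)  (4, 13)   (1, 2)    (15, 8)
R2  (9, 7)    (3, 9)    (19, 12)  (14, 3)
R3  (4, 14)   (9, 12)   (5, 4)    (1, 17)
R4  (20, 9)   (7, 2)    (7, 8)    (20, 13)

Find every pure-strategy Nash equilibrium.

Row against L: payoffs 14, 9, 4, 20 → best response R4.
Row against CL: payoffs 4, 3, 9, 7 → best response R3.
Row against CR: payoffs 1, 19, 5, 7 → best response R2.
Row against R: payoffs 15, 14, 1, 20 → best response R4.
Column against R1: payoffs 20, 13, 2, 8 → best response L.
Column against R2: payoffs 7, 9, 12, 3 → best response CR.
Column against R3: payoffs 14, 12, 4, 17 → best response R.
Column against R4: payoffs 9, 2, 8, 13 → best response R.
Mutual best responses: (R2, CR); (R4, R).

The pure Nash equilibria are (R2, CR), (R4, R).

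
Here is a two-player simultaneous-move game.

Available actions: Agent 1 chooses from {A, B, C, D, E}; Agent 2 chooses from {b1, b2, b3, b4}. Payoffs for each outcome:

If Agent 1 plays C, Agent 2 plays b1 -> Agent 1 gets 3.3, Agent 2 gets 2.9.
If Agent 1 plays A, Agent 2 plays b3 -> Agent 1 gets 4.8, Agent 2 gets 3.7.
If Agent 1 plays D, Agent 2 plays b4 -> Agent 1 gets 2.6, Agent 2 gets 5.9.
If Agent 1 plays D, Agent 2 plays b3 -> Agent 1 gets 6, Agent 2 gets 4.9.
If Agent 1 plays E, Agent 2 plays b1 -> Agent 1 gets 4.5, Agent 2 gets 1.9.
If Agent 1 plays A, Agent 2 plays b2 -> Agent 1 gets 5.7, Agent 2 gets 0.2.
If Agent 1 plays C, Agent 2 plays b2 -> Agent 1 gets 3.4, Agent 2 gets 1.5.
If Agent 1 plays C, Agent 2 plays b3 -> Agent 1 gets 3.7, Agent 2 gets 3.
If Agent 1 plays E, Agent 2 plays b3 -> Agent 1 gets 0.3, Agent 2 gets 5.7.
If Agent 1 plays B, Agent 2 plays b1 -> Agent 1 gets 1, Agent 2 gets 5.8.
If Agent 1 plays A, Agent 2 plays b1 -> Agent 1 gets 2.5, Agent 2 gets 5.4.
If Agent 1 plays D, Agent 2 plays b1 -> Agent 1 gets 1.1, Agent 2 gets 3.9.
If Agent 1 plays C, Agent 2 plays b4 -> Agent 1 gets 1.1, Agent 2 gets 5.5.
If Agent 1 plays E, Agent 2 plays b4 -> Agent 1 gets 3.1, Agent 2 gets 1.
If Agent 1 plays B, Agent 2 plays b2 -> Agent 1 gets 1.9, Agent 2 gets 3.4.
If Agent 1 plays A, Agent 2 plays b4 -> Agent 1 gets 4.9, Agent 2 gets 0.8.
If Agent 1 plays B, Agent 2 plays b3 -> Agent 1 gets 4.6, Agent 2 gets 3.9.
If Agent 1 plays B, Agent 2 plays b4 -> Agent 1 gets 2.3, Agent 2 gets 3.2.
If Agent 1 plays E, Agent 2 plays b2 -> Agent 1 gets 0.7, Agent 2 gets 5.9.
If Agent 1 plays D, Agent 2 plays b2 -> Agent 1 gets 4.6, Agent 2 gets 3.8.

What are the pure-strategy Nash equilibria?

For each player, find the best response to each opponent profile; mutual best responses are the pure NE.
Agent 1 against b1: payoffs 2.5, 1, 3.3, 1.1, 4.5 → best response E.
Agent 1 against b2: payoffs 5.7, 1.9, 3.4, 4.6, 0.7 → best response A.
Agent 1 against b3: payoffs 4.8, 4.6, 3.7, 6, 0.3 → best response D.
Agent 1 against b4: payoffs 4.9, 2.3, 1.1, 2.6, 3.1 → best response A.
Agent 2 against A: payoffs 5.4, 0.2, 3.7, 0.8 → best response b1.
Agent 2 against B: payoffs 5.8, 3.4, 3.9, 3.2 → best response b1.
Agent 2 against C: payoffs 2.9, 1.5, 3, 5.5 → best response b4.
Agent 2 against D: payoffs 3.9, 3.8, 4.9, 5.9 → best response b4.
Agent 2 against E: payoffs 1.9, 5.9, 5.7, 1 → best response b2.
No profile is a mutual best response for all players.

There is no pure-strategy Nash equilibrium.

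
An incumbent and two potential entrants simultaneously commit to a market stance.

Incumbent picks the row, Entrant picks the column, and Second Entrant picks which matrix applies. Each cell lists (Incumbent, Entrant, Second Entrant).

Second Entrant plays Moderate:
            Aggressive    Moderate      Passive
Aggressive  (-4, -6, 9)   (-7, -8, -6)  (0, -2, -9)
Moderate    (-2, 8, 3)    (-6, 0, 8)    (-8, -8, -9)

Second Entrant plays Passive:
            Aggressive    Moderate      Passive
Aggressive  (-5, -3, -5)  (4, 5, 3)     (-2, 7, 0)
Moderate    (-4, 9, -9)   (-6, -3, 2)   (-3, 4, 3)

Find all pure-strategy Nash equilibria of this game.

(Aggressive, Passive, Passive) and (Moderate, Aggressive, Moderate)

For each player, find the best response to each opponent profile; mutual best responses are the pure NE.
Incumbent against (Aggressive, Moderate): payoffs -4, -2 → best response Moderate.
Incumbent against (Aggressive, Passive): payoffs -5, -4 → best response Moderate.
Incumbent against (Moderate, Moderate): payoffs -7, -6 → best response Moderate.
Incumbent against (Moderate, Passive): payoffs 4, -6 → best response Aggressive.
Incumbent against (Passive, Moderate): payoffs 0, -8 → best response Aggressive.
Incumbent against (Passive, Passive): payoffs -2, -3 → best response Aggressive.
Entrant against (Aggressive, Moderate): payoffs -6, -8, -2 → best response Passive.
Entrant against (Aggressive, Passive): payoffs -3, 5, 7 → best response Passive.
Entrant against (Moderate, Moderate): payoffs 8, 0, -8 → best response Aggressive.
Entrant against (Moderate, Passive): payoffs 9, -3, 4 → best response Aggressive.
Second Entrant against (Aggressive, Aggressive): payoffs 9, -5 → best response Moderate.
Second Entrant against (Aggressive, Moderate): payoffs -6, 3 → best response Passive.
Second Entrant against (Aggressive, Passive): payoffs -9, 0 → best response Passive.
Second Entrant against (Moderate, Aggressive): payoffs 3, -9 → best response Moderate.
Second Entrant against (Moderate, Moderate): payoffs 8, 2 → best response Moderate.
Second Entrant against (Moderate, Passive): payoffs -9, 3 → best response Passive.
Mutual best responses: (Aggressive, Passive, Passive); (Moderate, Aggressive, Moderate).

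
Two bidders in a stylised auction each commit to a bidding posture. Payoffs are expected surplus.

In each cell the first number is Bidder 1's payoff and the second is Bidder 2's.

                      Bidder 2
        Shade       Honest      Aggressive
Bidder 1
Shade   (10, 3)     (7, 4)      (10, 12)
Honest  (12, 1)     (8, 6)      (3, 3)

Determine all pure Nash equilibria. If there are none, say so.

For each strategy profile, look for a profitable unilateral deviation.
(Shade, Shade): Bidder 1 can switch to Honest (10 → 12). Not NE.
(Shade, Honest): Bidder 1 can switch to Honest (7 → 8). Not NE.
(Shade, Aggressive): Bidder 1 gets 10, best alternative 3; Bidder 2 gets 12, best alternative 4. No profitable deviation — NE.
(Honest, Shade): Bidder 2 can switch to Honest (1 → 6). Not NE.
(Honest, Honest): Bidder 1 gets 8, best alternative 7; Bidder 2 gets 6, best alternative 3. No profitable deviation — NE.
(Honest, Aggressive): Bidder 1 can switch to Shade (3 → 10). Not NE.

Pure-strategy Nash equilibria: (Shade, Aggressive); (Honest, Honest)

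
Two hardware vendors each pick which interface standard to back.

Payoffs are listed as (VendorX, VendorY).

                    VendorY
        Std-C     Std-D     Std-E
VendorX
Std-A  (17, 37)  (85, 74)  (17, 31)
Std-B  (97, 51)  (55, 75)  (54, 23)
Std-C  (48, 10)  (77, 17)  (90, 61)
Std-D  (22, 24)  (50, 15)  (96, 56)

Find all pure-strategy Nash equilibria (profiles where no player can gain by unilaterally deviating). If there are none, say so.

(Std-A, Std-C): VendorX can switch to Std-B (17 → 97). Not NE.
(Std-A, Std-D): VendorX gets 85, best alternative 77; VendorY gets 74, best alternative 37. No profitable deviation — NE.
(Std-A, Std-E): VendorX can switch to Std-B (17 → 54). Not NE.
(Std-B, Std-C): VendorY can switch to Std-D (51 → 75). Not NE.
(Std-B, Std-D): VendorX can switch to Std-A (55 → 85). Not NE.
(Std-B, Std-E): VendorX can switch to Std-C (54 → 90). Not NE.
(Std-C, Std-C): VendorX can switch to Std-B (48 → 97). Not NE.
(Std-C, Std-D): VendorX can switch to Std-A (77 → 85). Not NE.
(Std-C, Std-E): VendorX can switch to Std-D (90 → 96). Not NE.
(Std-D, Std-C): VendorX can switch to Std-B (22 → 97). Not NE.
(Std-D, Std-D): VendorX can switch to Std-A (50 → 85). Not NE.
(Std-D, Std-E): VendorX gets 96, best alternative 90; VendorY gets 56, best alternative 24. No profitable deviation — NE.

(Std-A, Std-D), (Std-D, Std-E)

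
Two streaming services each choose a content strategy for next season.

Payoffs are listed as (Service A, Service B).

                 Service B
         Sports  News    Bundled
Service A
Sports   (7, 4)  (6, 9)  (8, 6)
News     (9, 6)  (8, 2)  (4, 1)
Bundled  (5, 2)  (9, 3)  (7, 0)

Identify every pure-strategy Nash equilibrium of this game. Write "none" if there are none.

The pure Nash equilibria are (News, Sports) and (Bundled, News).

(Sports, Sports): Service A can switch to News (7 → 9). Not NE.
(Sports, News): Service A can switch to News (6 → 8). Not NE.
(Sports, Bundled): Service B can switch to News (6 → 9). Not NE.
(News, Sports): Service A gets 9, best alternative 7; Service B gets 6, best alternative 2. No profitable deviation — NE.
(News, News): Service A can switch to Bundled (8 → 9). Not NE.
(News, Bundled): Service A can switch to Sports (4 → 8). Not NE.
(Bundled, Sports): Service A can switch to Sports (5 → 7). Not NE.
(Bundled, News): Service A gets 9, best alternative 8; Service B gets 3, best alternative 2. No profitable deviation — NE.
(Bundled, Bundled): Service A can switch to Sports (7 → 8). Not NE.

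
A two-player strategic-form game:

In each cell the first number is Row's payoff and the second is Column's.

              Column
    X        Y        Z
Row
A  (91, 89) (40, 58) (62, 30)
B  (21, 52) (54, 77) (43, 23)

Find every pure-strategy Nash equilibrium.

(A, X): Row gets 91, best alternative 21; Column gets 89, best alternative 58. No profitable deviation — NE.
(A, Y): Row can switch to B (40 → 54). Not NE.
(A, Z): Column can switch to X (30 → 89). Not NE.
(B, X): Row can switch to A (21 → 91). Not NE.
(B, Y): Row gets 54, best alternative 40; Column gets 77, best alternative 52. No profitable deviation — NE.
(B, Z): Row can switch to A (43 → 62). Not NE.

The pure Nash equilibria are (A, X); (B, Y).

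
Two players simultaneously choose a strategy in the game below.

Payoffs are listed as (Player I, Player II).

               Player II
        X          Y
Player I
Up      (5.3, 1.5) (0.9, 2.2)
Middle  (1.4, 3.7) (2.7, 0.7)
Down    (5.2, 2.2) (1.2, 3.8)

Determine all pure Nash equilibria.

(Up, X): Player II can switch to Y (1.5 → 2.2). Not NE.
(Up, Y): Player I can switch to Middle (0.9 → 2.7). Not NE.
(Middle, X): Player I can switch to Up (1.4 → 5.3). Not NE.
(Middle, Y): Player II can switch to X (0.7 → 3.7). Not NE.
(Down, X): Player I can switch to Up (5.2 → 5.3). Not NE.
(Down, Y): Player I can switch to Middle (1.2 → 2.7). Not NE.

No pure-strategy Nash equilibrium.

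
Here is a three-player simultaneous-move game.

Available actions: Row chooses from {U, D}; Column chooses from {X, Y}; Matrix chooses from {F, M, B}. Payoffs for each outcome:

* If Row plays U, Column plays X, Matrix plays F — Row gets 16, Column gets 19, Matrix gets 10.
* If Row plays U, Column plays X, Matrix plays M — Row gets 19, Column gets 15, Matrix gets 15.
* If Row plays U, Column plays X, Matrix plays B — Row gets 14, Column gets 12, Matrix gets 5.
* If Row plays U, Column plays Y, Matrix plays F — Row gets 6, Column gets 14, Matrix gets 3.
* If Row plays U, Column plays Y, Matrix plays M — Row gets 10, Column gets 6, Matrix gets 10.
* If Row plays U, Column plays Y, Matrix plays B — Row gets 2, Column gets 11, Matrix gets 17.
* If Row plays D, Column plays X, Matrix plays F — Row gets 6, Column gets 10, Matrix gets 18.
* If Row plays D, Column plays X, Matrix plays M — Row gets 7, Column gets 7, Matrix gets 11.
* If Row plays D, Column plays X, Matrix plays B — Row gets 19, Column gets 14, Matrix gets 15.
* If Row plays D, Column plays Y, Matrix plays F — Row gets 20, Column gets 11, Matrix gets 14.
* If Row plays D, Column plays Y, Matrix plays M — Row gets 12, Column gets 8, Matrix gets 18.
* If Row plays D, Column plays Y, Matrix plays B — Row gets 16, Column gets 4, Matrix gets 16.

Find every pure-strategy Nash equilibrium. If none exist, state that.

Pure-strategy Nash equilibria: (U, X, M) and (D, Y, M)

(U, X, F): Matrix can switch to M (10 → 15). Not NE.
(U, X, M): Row gets 19, best alternative 7; Column gets 15, best alternative 6; Matrix gets 15, best alternative 10. No profitable deviation — NE.
(U, X, B): Row can switch to D (14 → 19). Not NE.
(U, Y, F): Row can switch to D (6 → 20). Not NE.
(U, Y, M): Row can switch to D (10 → 12). Not NE.
(U, Y, B): Row can switch to D (2 → 16). Not NE.
(D, X, F): Row can switch to U (6 → 16). Not NE.
(D, X, M): Row can switch to U (7 → 19). Not NE.
(D, X, B): Matrix can switch to F (15 → 18). Not NE.
(D, Y, M): Row gets 12, best alternative 10; Column gets 8, best alternative 7; Matrix gets 18, best alternative 16. No profitable deviation — NE.
(The remaining 2 profiles each have a profitable deviation by the same check.)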